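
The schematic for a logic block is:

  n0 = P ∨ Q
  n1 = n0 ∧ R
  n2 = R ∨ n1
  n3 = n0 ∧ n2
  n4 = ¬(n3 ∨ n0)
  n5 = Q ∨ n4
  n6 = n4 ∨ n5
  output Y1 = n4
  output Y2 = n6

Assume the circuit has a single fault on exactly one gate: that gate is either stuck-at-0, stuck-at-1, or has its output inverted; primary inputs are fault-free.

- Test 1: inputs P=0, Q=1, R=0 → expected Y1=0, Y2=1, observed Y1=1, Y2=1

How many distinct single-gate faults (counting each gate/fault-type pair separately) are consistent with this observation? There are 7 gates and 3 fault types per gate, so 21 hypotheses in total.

4

Fault-free: n0=1, n1=0, n2=0, n3=0, n4=0, n5=1, n6=1 → Y1=0, Y2=1. Observed Y1=1, Y2=1.
  n0: stuck-at-0, inverted output ✓; others ✗
  n1: none of the 3 fault types match ✗
  n2: none of the 3 fault types match ✗
  n3: none of the 3 fault types match ✗
  n4: stuck-at-1, inverted output ✓; others ✗
  n5: none of the 3 fault types match ✗
  n6: none of the 3 fault types match ✗
Consistent faults: {n0 stuck-at-0, n0 inverted output, n4 stuck-at-1, n4 inverted output} — 4 in all.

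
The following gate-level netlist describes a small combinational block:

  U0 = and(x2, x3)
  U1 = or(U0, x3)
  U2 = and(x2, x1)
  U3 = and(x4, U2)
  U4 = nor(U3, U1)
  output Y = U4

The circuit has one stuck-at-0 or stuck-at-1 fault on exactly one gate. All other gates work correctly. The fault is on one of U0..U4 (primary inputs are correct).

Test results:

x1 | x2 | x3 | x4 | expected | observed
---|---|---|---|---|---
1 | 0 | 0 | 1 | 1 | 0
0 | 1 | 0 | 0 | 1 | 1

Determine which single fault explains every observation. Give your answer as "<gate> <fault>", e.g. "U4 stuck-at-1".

U2 stuck-at-1

Fault-free values for test 1 (x1=1, x2=0, x3=0, x4=1): U0=0, U1=0, U2=0, U3=0, U4=1, giving Y=1. Observed 0.
Test 1: faults giving observed 0 are {U0 stuck-at-1, U1 stuck-at-1, U2 stuck-at-1, U3 stuck-at-1, U4 stuck-at-0}.
Test 2 (x1=0, x2=1, x3=0, x4=0): fault-free U0=0, U1=0, U2=0, U3=0, U4=1 → 1; observed 1. Eliminates U0 stuck-at-1, U1 stuck-at-1, U3 stuck-at-1, U4 stuck-at-0.
Only U2 stuck-at-1 is consistent with every test.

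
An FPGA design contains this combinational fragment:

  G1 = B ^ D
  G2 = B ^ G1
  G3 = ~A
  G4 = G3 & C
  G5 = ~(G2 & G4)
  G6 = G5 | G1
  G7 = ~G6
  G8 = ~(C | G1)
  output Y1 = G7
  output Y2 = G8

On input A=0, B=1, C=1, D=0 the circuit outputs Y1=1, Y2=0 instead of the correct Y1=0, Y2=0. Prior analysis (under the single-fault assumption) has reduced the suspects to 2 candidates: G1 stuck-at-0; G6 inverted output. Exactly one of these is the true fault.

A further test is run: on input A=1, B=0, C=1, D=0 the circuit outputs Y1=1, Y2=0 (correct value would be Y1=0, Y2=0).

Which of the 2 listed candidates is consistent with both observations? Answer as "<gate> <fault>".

G6 inverted output

Evaluate each candidate on input A=1, B=0, C=1, D=0:
  G1 stuck-at-0: G1=0 [stuck-at-0], G2=0, G3=0, G4=0, G5=1, G6=1, G7=0, G8=0 → Y1=0, Y2=0 — eliminated
  G6 inverted output: G1=0, G2=0, G3=0, G4=0, G5=1, G6=0 [inverted output], G7=1, G8=0 → Y1=1, Y2=0 — matches
Only G6 inverted output reproduces the observed Y1=1, Y2=0.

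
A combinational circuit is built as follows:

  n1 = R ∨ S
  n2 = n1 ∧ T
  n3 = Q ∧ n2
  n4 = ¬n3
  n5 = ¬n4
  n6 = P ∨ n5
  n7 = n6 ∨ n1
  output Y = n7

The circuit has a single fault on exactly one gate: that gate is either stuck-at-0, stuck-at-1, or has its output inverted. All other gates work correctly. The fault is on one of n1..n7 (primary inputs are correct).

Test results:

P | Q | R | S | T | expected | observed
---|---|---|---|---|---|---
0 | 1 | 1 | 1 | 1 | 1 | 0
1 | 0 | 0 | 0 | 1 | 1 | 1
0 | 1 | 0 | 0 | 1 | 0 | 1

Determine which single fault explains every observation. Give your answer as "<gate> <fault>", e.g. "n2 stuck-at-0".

n1 inverted output

Fault-free values for test 1 (P=0, Q=1, R=1, S=1, T=1): n1=1, n2=1, n3=1, n4=0, n5=1, n6=1, n7=1, giving Y=1. Observed 0.
Test 1: faults giving observed 0 are {n1 stuck-at-0, n1 inverted output, n7 stuck-at-0, n7 inverted output}.
Test 2 (P=1, Q=0, R=0, S=0, T=1): fault-free n1=0, n2=0, n3=0, n4=1, n5=0, n6=1, n7=1 → 1; observed 1. Eliminates n7 stuck-at-0, n7 inverted output.
Test 3 (P=0, Q=1, R=0, S=0, T=1): fault-free n1=0, n2=0, n3=0, n4=1, n5=0, n6=0, n7=0 → 0; observed 1. Eliminates n1 stuck-at-0.
Only n1 inverted output is consistent with every test.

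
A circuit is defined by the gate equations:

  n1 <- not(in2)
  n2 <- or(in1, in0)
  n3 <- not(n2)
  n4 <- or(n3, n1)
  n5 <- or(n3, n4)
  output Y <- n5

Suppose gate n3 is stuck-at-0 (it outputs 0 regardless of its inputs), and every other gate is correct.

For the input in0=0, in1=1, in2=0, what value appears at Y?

1

Propagate with n3 forced: n1=1, n2=1, n3=0 [stuck-at-0], n4=1, n5=1.
So Y = 1. (Same as the fault-free value — the fault is masked on this input.)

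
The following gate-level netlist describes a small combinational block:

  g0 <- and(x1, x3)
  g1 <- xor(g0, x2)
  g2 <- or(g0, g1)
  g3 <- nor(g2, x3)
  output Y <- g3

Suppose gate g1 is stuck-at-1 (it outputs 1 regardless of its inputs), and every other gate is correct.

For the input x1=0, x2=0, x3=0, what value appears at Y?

Propagate with g1 forced: g0=0, g1=1 [stuck-at-1], g2=1, g3=0.
So Y = 0. (Without the fault it would be 1.)

0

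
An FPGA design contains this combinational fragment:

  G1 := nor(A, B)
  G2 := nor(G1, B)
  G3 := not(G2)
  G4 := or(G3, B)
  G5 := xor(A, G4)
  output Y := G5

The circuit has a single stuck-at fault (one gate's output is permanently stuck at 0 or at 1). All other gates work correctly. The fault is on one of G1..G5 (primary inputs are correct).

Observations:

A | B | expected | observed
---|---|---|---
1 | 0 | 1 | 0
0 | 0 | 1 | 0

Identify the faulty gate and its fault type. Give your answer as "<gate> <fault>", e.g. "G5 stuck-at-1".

G5 stuck-at-0

Fault-free values for test 1 (A=1, B=0): G1=0, G2=1, G3=0, G4=0, G5=1, giving Y=1. Observed 0.
Test 1: faults giving observed 0 are {G1 stuck-at-1, G2 stuck-at-0, G3 stuck-at-1, G4 stuck-at-1, G5 stuck-at-0}.
Test 2 (A=0, B=0): fault-free G1=1, G2=0, G3=1, G4=1, G5=1 → 1; observed 0. Eliminates G1 stuck-at-1, G2 stuck-at-0, G3 stuck-at-1, G4 stuck-at-1.
Only G5 stuck-at-0 is consistent with every test.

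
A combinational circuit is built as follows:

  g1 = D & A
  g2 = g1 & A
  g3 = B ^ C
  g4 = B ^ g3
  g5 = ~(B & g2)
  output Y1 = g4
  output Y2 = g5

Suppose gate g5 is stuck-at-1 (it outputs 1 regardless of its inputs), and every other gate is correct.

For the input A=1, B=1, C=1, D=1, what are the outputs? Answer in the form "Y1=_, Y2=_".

Y1=1, Y2=1

Propagate with g5 forced: g1=1, g2=1, g3=0, g4=1, g5=1 [stuck-at-1].
So the outputs are Y1=1, Y2=1. (Without the fault they would be Y1=1, Y2=0.)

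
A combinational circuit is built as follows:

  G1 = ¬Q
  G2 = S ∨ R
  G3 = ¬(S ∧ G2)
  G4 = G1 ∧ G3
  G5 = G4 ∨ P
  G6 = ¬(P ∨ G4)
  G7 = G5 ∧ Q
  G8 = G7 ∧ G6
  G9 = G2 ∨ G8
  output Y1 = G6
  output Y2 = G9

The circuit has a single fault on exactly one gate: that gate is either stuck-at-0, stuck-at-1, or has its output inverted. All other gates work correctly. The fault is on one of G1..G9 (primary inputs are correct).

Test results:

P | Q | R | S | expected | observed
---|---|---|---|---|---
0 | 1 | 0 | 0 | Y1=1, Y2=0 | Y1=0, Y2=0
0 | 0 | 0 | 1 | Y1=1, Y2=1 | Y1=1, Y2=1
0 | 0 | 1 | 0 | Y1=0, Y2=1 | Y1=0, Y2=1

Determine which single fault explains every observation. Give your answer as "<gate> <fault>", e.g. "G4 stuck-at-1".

G1 stuck-at-1

Fault-free values for test 1 (P=0, Q=1, R=0, S=0): G1=0, G2=0, G3=1, G4=0, G5=0, G6=1, G7=0, G8=0, G9=0, giving Y1=1, Y2=0. Observed Y1=0, Y2=0.
Test 1: faults giving observed Y1=0, Y2=0 are {G1 stuck-at-1, G1 inverted output, G4 stuck-at-1, G4 inverted output, G6 stuck-at-0, G6 inverted output}.
Test 2 (P=0, Q=0, R=0, S=1): fault-free G1=1, G2=1, G3=0, G4=0, G5=0, G6=1, G7=0, G8=0, G9=1 → Y1=1, Y2=1; observed Y1=1, Y2=1. Eliminates G4 stuck-at-1, G4 inverted output, G6 stuck-at-0, G6 inverted output.
Test 3 (P=0, Q=0, R=1, S=0): fault-free G1=1, G2=1, G3=1, G4=1, G5=1, G6=0, G7=0, G8=0, G9=1 → Y1=0, Y2=1; observed Y1=0, Y2=1. Eliminates G1 inverted output.
Only G1 stuck-at-1 is consistent with every test.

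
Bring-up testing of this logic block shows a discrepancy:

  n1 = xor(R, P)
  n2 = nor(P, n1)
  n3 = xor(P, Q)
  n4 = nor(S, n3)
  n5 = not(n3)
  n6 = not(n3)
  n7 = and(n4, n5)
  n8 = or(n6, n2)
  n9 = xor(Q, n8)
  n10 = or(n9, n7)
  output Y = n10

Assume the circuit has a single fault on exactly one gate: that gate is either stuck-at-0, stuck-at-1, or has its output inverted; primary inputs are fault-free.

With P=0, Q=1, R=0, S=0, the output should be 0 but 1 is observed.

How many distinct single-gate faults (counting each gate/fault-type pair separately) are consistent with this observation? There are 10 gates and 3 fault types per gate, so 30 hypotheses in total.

14

Fault-free: n1=0, n2=1, n3=1, n4=0, n5=0, n6=0, n7=0, n8=1, n9=0, n10=0 → 0. Observed 1.
  n1: stuck-at-1, inverted output ✓; others ✗
  n2: stuck-at-0, inverted output ✓; others ✗
  n3: stuck-at-0, inverted output ✓; others ✗
  n4: none of the 3 fault types match ✗
  n5: none of the 3 fault types match ✗
  n6: none of the 3 fault types match ✗
  n7: stuck-at-1, inverted output ✓; others ✗
  n8: stuck-at-0, inverted output ✓; others ✗
  n9: stuck-at-1, inverted output ✓; others ✗
  n10: stuck-at-1, inverted output ✓; others ✗
Consistent faults: {n1 stuck-at-1, n1 inverted output, n2 stuck-at-0, n2 inverted output, n3 stuck-at-0, n3 inverted output, n7 stuck-at-1, n7 inverted output, n8 stuck-at-0, n8 inverted output, n9 stuck-at-1, n9 inverted output, n10 stuck-at-1, n10 inverted output} — 14 in all.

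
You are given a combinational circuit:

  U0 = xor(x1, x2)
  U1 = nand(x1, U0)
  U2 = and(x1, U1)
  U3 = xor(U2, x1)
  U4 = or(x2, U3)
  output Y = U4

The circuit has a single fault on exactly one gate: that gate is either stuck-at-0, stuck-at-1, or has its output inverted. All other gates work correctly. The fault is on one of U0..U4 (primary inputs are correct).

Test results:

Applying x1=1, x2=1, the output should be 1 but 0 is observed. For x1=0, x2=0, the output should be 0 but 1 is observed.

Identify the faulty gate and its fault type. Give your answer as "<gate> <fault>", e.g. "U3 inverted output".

U4 inverted output

Fault-free values for test 1 (x1=1, x2=1): U0=0, U1=1, U2=1, U3=0, U4=1, giving Y=1. Observed 0.
Test 1: faults giving observed 0 are {U4 stuck-at-0, U4 inverted output}.
Test 2 (x1=0, x2=0): fault-free U0=0, U1=1, U2=0, U3=0, U4=0 → 0; observed 1. Eliminates U4 stuck-at-0.
Only U4 inverted output is consistent with every test.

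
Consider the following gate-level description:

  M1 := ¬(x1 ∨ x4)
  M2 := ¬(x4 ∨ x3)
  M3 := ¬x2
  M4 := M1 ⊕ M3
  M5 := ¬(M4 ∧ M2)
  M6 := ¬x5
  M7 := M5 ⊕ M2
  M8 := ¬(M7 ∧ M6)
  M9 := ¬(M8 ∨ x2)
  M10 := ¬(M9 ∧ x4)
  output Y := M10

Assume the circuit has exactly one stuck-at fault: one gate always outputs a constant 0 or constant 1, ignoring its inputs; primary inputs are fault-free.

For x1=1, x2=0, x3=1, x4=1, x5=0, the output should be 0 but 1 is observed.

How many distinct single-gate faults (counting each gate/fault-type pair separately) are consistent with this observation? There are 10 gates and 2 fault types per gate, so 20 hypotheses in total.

6

Fault-free: M1=0, M2=0, M3=1, M4=1, M5=1, M6=1, M7=1, M8=0, M9=1, M10=0 → 0. Observed 1.
  M1: none of the 2 fault types match ✗
  M2: none of the 2 fault types match ✗
  M3: none of the 2 fault types match ✗
  M4: none of the 2 fault types match ✗
  M5: stuck-at-0 ✓; others ✗
  M6: stuck-at-0 ✓; others ✗
  M7: stuck-at-0 ✓; others ✗
  M8: stuck-at-1 ✓; others ✗
  M9: stuck-at-0 ✓; others ✗
  M10: stuck-at-1 ✓; others ✗
Consistent faults: {M5 stuck-at-0, M6 stuck-at-0, M7 stuck-at-0, M8 stuck-at-1, M9 stuck-at-0, M10 stuck-at-1} — 6 in all.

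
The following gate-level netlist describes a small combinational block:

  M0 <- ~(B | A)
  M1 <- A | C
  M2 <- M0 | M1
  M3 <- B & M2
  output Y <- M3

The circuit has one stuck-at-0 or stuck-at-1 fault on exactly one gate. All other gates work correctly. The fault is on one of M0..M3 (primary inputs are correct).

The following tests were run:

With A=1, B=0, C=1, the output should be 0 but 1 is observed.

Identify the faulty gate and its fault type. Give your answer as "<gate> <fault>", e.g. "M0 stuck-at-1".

M3 stuck-at-1

Fault-free values for test 1 (A=1, B=0, C=1): M0=0, M1=1, M2=1, M3=0, giving Y=0. Observed 1.
Test 1: faults giving observed 1 are {M3 stuck-at-1}.
Only M3 stuck-at-1 is consistent with every test.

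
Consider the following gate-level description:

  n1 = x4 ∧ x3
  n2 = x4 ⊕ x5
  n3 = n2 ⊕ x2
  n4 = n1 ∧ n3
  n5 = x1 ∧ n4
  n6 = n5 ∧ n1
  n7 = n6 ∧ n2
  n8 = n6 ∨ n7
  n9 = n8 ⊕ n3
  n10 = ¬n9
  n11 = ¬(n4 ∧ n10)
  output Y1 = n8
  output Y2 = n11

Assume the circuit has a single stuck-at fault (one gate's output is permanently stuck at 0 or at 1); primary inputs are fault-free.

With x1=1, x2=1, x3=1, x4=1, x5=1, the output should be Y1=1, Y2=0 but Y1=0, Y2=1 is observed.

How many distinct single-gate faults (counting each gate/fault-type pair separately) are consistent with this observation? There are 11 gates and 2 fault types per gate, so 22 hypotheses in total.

7

Fault-free: n1=1, n2=0, n3=1, n4=1, n5=1, n6=1, n7=0, n8=1, n9=0, n10=1, n11=0 → Y1=1, Y2=0. Observed Y1=0, Y2=1.
  n1: stuck-at-0 ✓; others ✗
  n2: stuck-at-1 ✓; others ✗
  n3: stuck-at-0 ✓; others ✗
  n4: stuck-at-0 ✓; others ✗
  n5: stuck-at-0 ✓; others ✗
  n6: stuck-at-0 ✓; others ✗
  n7: none of the 2 fault types match ✗
  n8: stuck-at-0 ✓; others ✗
  n9: none of the 2 fault types match ✗
  n10: none of the 2 fault types match ✗
  n11: none of the 2 fault types match ✗
Consistent faults: {n1 stuck-at-0, n2 stuck-at-1, n3 stuck-at-0, n4 stuck-at-0, n5 stuck-at-0, n6 stuck-at-0, n8 stuck-at-0} — 7 in all.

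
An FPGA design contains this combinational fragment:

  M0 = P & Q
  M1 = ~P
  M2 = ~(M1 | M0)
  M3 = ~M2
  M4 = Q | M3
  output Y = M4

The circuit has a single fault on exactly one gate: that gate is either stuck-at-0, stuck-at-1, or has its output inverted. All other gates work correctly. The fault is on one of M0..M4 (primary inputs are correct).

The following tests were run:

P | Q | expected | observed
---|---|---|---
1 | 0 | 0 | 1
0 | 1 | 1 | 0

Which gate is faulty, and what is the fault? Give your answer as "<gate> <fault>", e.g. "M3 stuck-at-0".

M4 inverted output

Fault-free values for test 1 (P=1, Q=0): M0=0, M1=0, M2=1, M3=0, M4=0, giving Y=0. Observed 1.
Test 1: faults giving observed 1 are {M0 stuck-at-1, M0 inverted output, M1 stuck-at-1, M1 inverted output, M2 stuck-at-0, M2 inverted output, M3 stuck-at-1, M3 inverted output, M4 stuck-at-1, M4 inverted output}.
Test 2 (P=0, Q=1): fault-free M0=0, M1=1, M2=0, M3=1, M4=1 → 1; observed 0. Eliminates M0 stuck-at-1, M0 inverted output, M1 stuck-at-1, M1 inverted output, M2 stuck-at-0, M2 inverted output, M3 stuck-at-1, M3 inverted output, M4 stuck-at-1.
Only M4 inverted output is consistent with every test.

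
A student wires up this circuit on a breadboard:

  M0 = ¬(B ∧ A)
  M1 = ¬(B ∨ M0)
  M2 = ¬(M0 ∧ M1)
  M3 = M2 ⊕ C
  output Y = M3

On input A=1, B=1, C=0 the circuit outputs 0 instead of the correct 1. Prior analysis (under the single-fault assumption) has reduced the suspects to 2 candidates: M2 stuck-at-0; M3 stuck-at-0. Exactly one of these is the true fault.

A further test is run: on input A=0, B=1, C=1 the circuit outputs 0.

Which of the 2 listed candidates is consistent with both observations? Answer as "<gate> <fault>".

Evaluate each candidate on input A=0, B=1, C=1:
  M2 stuck-at-0: M0=1, M1=0, M2=0 [stuck-at-0], M3=1 → 1 — eliminated
  M3 stuck-at-0: M0=1, M1=0, M2=1, M3=0 [stuck-at-0] → 0 — matches
Only M3 stuck-at-0 reproduces the observed 0.

M3 stuck-at-0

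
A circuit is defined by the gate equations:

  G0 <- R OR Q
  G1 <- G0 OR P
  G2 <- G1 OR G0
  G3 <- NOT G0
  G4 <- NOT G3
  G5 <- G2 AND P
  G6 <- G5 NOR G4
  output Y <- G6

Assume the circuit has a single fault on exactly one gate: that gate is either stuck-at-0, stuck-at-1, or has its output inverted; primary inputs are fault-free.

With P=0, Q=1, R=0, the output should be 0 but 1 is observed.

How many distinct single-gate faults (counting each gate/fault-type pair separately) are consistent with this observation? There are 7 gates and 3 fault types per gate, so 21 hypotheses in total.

8

Fault-free: G0=1, G1=1, G2=1, G3=0, G4=1, G5=0, G6=0 → 0. Observed 1.
  G0: stuck-at-0, inverted output ✓; others ✗
  G1: none of the 3 fault types match ✗
  G2: none of the 3 fault types match ✗
  G3: stuck-at-1, inverted output ✓; others ✗
  G4: stuck-at-0, inverted output ✓; others ✗
  G5: none of the 3 fault types match ✗
  G6: stuck-at-1, inverted output ✓; others ✗
Consistent faults: {G0 stuck-at-0, G0 inverted output, G3 stuck-at-1, G3 inverted output, G4 stuck-at-0, G4 inverted output, G6 stuck-at-1, G6 inverted output} — 8 in all.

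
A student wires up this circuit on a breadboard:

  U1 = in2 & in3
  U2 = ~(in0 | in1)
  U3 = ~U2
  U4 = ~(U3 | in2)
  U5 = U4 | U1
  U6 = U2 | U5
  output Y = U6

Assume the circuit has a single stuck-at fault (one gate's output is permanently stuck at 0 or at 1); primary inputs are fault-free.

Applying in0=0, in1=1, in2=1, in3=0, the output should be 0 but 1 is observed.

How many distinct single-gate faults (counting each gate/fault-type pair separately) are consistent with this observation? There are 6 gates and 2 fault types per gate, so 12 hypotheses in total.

5

Fault-free: U1=0, U2=0, U3=1, U4=0, U5=0, U6=0 → 0. Observed 1.
  U1 stuck-at-0: output 0 ✗
  U1 stuck-at-1: output 1 ✓
  U2 stuck-at-0: output 0 ✗
  U2 stuck-at-1: output 1 ✓
  U3 stuck-at-0: output 0 ✗
  U3 stuck-at-1: output 0 ✗
  U4 stuck-at-0: output 0 ✗
  U4 stuck-at-1: output 1 ✓
  U5 stuck-at-0: output 0 ✗
  U5 stuck-at-1: output 1 ✓
  U6 stuck-at-0: output 0 ✗
  U6 stuck-at-1: output 1 ✓
Consistent faults: {U1 stuck-at-1, U2 stuck-at-1, U4 stuck-at-1, U5 stuck-at-1, U6 stuck-at-1} — 5 in all.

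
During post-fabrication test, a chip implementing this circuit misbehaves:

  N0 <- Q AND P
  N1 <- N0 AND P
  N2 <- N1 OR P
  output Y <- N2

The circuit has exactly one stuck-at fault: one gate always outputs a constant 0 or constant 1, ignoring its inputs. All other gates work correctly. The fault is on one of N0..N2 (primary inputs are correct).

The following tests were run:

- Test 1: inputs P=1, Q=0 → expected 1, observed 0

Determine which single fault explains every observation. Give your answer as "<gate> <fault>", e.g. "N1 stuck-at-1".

N2 stuck-at-0

Fault-free values for test 1 (P=1, Q=0): N0=0, N1=0, N2=1, giving Y=1. Observed 0.
Test 1: faults giving observed 0 are {N2 stuck-at-0}.
Only N2 stuck-at-0 is consistent with every test.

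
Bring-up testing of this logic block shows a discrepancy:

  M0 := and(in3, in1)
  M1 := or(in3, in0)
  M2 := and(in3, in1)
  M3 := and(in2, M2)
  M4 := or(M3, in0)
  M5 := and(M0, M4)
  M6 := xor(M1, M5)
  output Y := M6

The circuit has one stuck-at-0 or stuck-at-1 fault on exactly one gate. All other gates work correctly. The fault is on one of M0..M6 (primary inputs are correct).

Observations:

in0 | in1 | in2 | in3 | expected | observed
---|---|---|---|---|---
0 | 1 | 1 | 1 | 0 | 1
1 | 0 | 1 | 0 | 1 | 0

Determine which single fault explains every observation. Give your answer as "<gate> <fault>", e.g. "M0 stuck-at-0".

M1 stuck-at-0

Fault-free values for test 1 (in0=0, in1=1, in2=1, in3=1): M0=1, M1=1, M2=1, M3=1, M4=1, M5=1, M6=0, giving Y=0. Observed 1.
Test 1: faults giving observed 1 are {M0 stuck-at-0, M1 stuck-at-0, M2 stuck-at-0, M3 stuck-at-0, M4 stuck-at-0, M5 stuck-at-0, M6 stuck-at-1}.
Test 2 (in0=1, in1=0, in2=1, in3=0): fault-free M0=0, M1=1, M2=0, M3=0, M4=1, M5=0, M6=1 → 1; observed 0. Eliminates M0 stuck-at-0, M2 stuck-at-0, M3 stuck-at-0, M4 stuck-at-0, M5 stuck-at-0, M6 stuck-at-1.
Only M1 stuck-at-0 is consistent with every test.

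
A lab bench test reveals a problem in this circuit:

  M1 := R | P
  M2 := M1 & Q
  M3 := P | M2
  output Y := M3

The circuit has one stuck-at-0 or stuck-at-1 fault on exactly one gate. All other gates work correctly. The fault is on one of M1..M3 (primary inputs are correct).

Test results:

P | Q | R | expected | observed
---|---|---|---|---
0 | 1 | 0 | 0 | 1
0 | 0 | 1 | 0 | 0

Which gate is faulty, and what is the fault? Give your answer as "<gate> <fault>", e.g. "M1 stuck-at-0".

Fault-free values for test 1 (P=0, Q=1, R=0): M1=0, M2=0, M3=0, giving Y=0. Observed 1.
Test 1: faults giving observed 1 are {M1 stuck-at-1, M2 stuck-at-1, M3 stuck-at-1}.
Test 2 (P=0, Q=0, R=1): fault-free M1=1, M2=0, M3=0 → 0; observed 0. Eliminates M2 stuck-at-1, M3 stuck-at-1.
Only M1 stuck-at-1 is consistent with every test.

M1 stuck-at-1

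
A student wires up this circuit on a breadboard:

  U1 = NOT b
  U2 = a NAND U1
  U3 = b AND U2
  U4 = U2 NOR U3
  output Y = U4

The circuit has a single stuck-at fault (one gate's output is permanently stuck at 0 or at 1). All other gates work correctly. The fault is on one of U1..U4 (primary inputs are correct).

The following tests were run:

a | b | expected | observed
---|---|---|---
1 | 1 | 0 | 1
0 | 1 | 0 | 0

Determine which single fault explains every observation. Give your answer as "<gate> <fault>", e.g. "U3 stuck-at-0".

U1 stuck-at-1

Fault-free values for test 1 (a=1, b=1): U1=0, U2=1, U3=1, U4=0, giving Y=0. Observed 1.
Test 1: faults giving observed 1 are {U1 stuck-at-1, U2 stuck-at-0, U4 stuck-at-1}.
Test 2 (a=0, b=1): fault-free U1=0, U2=1, U3=1, U4=0 → 0; observed 0. Eliminates U2 stuck-at-0, U4 stuck-at-1.
Only U1 stuck-at-1 is consistent with every test.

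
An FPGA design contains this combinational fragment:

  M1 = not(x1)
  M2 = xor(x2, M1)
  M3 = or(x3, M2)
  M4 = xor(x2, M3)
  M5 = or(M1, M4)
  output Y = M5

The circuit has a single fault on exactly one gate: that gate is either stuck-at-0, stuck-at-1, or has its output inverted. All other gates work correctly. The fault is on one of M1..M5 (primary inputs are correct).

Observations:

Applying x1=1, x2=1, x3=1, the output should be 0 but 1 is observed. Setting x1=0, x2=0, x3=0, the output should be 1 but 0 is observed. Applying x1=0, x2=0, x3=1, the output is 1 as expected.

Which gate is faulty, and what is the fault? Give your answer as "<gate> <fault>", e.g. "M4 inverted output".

Fault-free values for test 1 (x1=1, x2=1, x3=1): M1=0, M2=1, M3=1, M4=0, M5=0, giving Y=0. Observed 1.
Test 1: faults giving observed 1 are {M1 stuck-at-1, M1 inverted output, M3 stuck-at-0, M3 inverted output, M4 stuck-at-1, M4 inverted output, M5 stuck-at-1, M5 inverted output}.
Test 2 (x1=0, x2=0, x3=0): fault-free M1=1, M2=1, M3=1, M4=1, M5=1 → 1; observed 0. Eliminates M1 stuck-at-1, M3 stuck-at-0, M3 inverted output, M4 stuck-at-1, M4 inverted output, M5 stuck-at-1.
Test 3 (x1=0, x2=0, x3=1): fault-free M1=1, M2=1, M3=1, M4=1, M5=1 → 1; observed 1. Eliminates M5 inverted output.
Only M1 inverted output is consistent with every test.

M1 inverted output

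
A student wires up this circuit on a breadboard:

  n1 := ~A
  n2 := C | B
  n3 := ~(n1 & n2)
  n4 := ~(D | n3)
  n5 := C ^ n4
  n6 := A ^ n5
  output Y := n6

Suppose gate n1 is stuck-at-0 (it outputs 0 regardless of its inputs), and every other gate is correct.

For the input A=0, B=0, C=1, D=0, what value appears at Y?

1

Propagate with n1 forced: n1=0 [stuck-at-0], n2=1, n3=1, n4=0, n5=1, n6=1.
So Y = 1. (Without the fault it would be 0.)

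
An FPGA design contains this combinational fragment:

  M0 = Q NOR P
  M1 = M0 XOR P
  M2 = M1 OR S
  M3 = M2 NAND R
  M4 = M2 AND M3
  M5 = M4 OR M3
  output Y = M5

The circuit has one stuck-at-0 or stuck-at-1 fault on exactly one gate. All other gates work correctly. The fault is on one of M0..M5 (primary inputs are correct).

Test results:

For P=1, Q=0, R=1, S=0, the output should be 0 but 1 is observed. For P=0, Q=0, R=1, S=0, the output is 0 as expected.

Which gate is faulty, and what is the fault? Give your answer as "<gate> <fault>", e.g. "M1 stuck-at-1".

Fault-free values for test 1 (P=1, Q=0, R=1, S=0): M0=0, M1=1, M2=1, M3=0, M4=0, M5=0, giving Y=0. Observed 1.
Test 1: faults giving observed 1 are {M0 stuck-at-1, M1 stuck-at-0, M2 stuck-at-0, M3 stuck-at-1, M4 stuck-at-1, M5 stuck-at-1}.
Test 2 (P=0, Q=0, R=1, S=0): fault-free M0=1, M1=1, M2=1, M3=0, M4=0, M5=0 → 0; observed 0. Eliminates M1 stuck-at-0, M2 stuck-at-0, M3 stuck-at-1, M4 stuck-at-1, M5 stuck-at-1.
Only M0 stuck-at-1 is consistent with every test.

M0 stuck-at-1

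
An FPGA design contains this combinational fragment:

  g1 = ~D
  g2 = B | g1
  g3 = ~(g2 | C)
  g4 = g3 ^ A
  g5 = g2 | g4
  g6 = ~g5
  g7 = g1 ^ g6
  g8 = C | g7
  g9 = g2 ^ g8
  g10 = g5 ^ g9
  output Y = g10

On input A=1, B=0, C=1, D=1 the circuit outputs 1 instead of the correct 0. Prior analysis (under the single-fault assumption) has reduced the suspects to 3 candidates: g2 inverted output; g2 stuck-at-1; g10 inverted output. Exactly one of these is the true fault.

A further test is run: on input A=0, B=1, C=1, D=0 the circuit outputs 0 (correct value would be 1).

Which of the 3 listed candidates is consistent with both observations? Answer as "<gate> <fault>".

g10 inverted output

Evaluate each candidate on input A=0, B=1, C=1, D=0:
  g2 inverted output: g1=1, g2=0 [inverted output], g3=0, g4=0, g5=0, g6=1, g7=0, g8=1, g9=1, g10=1 → 1 — eliminated
  g2 stuck-at-1: g1=1, g2=1 [stuck-at-1], g3=0, g4=0, g5=1, g6=0, g7=1, g8=1, g9=0, g10=1 → 1 — eliminated
  g10 inverted output: g1=1, g2=1, g3=0, g4=0, g5=1, g6=0, g7=1, g8=1, g9=0, g10=0 [inverted output] → 0 — matches
Only g10 inverted output reproduces the observed 0.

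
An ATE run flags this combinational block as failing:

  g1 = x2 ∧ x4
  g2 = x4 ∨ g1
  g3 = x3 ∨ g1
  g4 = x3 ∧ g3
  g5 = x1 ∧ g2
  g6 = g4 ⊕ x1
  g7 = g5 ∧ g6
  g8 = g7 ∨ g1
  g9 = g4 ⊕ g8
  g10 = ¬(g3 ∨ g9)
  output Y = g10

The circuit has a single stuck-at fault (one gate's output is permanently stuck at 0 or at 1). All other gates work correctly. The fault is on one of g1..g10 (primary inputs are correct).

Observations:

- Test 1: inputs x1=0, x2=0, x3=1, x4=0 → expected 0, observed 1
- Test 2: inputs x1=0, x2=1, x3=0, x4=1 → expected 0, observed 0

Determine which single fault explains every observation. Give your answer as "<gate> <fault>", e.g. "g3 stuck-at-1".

g3 stuck-at-0

Fault-free values for test 1 (x1=0, x2=0, x3=1, x4=0): g1=0, g2=0, g3=1, g4=1, g5=0, g6=1, g7=0, g8=0, g9=1, g10=0, giving Y=0. Observed 1.
Test 1: faults giving observed 1 are {g3 stuck-at-0, g10 stuck-at-1}.
Test 2 (x1=0, x2=1, x3=0, x4=1): fault-free g1=1, g2=1, g3=1, g4=0, g5=0, g6=0, g7=0, g8=1, g9=1, g10=0 → 0; observed 0. Eliminates g10 stuck-at-1.
Only g3 stuck-at-0 is consistent with every test.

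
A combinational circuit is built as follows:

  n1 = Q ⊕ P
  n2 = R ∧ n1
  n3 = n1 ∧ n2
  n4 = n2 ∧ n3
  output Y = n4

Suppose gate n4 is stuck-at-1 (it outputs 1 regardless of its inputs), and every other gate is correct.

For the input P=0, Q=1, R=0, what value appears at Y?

Propagate with n4 forced: n1=1, n2=0, n3=0, n4=1 [stuck-at-1].
So Y = 1. (Without the fault it would be 0.)

1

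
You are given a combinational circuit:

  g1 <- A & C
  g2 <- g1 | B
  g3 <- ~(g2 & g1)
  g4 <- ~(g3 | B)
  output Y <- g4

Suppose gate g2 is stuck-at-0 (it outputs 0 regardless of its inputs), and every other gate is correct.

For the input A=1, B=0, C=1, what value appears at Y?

Propagate with g2 forced: g1=1, g2=0 [stuck-at-0], g3=1, g4=0.
So Y = 0. (Without the fault it would be 1.)

0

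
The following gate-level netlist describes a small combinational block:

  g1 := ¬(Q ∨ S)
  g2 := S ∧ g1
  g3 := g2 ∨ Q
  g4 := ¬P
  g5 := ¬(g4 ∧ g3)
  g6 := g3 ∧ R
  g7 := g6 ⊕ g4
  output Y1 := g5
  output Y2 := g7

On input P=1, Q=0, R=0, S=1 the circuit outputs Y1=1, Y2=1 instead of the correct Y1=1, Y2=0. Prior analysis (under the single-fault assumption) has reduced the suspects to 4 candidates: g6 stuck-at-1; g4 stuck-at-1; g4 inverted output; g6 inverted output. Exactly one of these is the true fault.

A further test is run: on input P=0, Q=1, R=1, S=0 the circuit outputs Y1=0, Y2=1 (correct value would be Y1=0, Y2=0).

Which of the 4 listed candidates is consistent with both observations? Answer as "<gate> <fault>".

Evaluate each candidate on input P=0, Q=1, R=1, S=0:
  g6 stuck-at-1: g1=0, g2=0, g3=1, g4=1, g5=0, g6=1 [stuck-at-1], g7=0 → Y1=0, Y2=0 — eliminated
  g4 stuck-at-1: g1=0, g2=0, g3=1, g4=1 [stuck-at-1], g5=0, g6=1, g7=0 → Y1=0, Y2=0 — eliminated
  g4 inverted output: g1=0, g2=0, g3=1, g4=0 [inverted output], g5=1, g6=1, g7=1 → Y1=1, Y2=1 — eliminated
  g6 inverted output: g1=0, g2=0, g3=1, g4=1, g5=0, g6=0 [inverted output], g7=1 → Y1=0, Y2=1 — matches
Only g6 inverted output reproduces the observed Y1=0, Y2=1.

g6 inverted output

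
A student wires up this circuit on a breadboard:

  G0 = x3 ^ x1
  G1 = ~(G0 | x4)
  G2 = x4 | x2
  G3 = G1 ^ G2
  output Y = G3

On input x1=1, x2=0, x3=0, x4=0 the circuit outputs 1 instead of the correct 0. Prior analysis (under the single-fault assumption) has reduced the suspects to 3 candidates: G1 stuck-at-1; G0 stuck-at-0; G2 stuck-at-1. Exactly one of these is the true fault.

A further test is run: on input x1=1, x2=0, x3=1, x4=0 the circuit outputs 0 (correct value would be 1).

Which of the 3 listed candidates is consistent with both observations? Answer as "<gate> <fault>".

G2 stuck-at-1

Evaluate each candidate on input x1=1, x2=0, x3=1, x4=0:
  G1 stuck-at-1: G0=0, G1=1 [stuck-at-1], G2=0, G3=1 → 1 — eliminated
  G0 stuck-at-0: G0=0 [stuck-at-0], G1=1, G2=0, G3=1 → 1 — eliminated
  G2 stuck-at-1: G0=0, G1=1, G2=1 [stuck-at-1], G3=0 → 0 — matches
Only G2 stuck-at-1 reproduces the observed 0.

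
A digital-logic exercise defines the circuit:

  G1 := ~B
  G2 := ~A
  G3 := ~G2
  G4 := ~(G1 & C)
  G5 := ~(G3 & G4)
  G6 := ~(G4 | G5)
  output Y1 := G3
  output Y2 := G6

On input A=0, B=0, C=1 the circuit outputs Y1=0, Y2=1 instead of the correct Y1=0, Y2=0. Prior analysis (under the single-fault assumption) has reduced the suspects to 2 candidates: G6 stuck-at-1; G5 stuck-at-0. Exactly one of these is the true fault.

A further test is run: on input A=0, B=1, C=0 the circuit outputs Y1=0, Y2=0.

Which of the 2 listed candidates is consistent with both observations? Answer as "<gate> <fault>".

Evaluate each candidate on input A=0, B=1, C=0:
  G6 stuck-at-1: G1=0, G2=1, G3=0, G4=1, G5=1, G6=1 [stuck-at-1] → Y1=0, Y2=1 — eliminated
  G5 stuck-at-0: G1=0, G2=1, G3=0, G4=1, G5=0 [stuck-at-0], G6=0 → Y1=0, Y2=0 — matches
Only G5 stuck-at-0 reproduces the observed Y1=0, Y2=0.

G5 stuck-at-0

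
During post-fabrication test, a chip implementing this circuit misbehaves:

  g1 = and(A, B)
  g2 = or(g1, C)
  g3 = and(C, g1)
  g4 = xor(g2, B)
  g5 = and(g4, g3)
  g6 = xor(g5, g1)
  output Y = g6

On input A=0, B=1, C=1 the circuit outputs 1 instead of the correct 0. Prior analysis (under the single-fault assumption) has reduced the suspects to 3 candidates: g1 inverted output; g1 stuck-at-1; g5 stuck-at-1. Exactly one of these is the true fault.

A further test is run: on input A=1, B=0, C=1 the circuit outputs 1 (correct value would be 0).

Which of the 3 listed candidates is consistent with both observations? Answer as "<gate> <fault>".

g5 stuck-at-1

Evaluate each candidate on input A=1, B=0, C=1:
  g1 inverted output: g1=1 [inverted output], g2=1, g3=1, g4=1, g5=1, g6=0 → 0 — eliminated
  g1 stuck-at-1: g1=1 [stuck-at-1], g2=1, g3=1, g4=1, g5=1, g6=0 → 0 — eliminated
  g5 stuck-at-1: g1=0, g2=1, g3=0, g4=1, g5=1 [stuck-at-1], g6=1 → 1 — matches
Only g5 stuck-at-1 reproduces the observed 1.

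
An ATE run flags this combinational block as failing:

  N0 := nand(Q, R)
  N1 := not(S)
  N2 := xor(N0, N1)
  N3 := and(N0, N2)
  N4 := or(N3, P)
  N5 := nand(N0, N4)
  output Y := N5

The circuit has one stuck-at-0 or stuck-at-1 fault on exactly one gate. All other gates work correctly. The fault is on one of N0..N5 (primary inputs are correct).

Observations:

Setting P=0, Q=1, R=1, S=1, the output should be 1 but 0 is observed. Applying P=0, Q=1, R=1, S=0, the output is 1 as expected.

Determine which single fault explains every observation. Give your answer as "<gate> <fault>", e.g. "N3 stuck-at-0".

N0 stuck-at-1

Fault-free values for test 1 (P=0, Q=1, R=1, S=1): N0=0, N1=0, N2=0, N3=0, N4=0, N5=1, giving Y=1. Observed 0.
Test 1: faults giving observed 0 are {N0 stuck-at-1, N5 stuck-at-0}.
Test 2 (P=0, Q=1, R=1, S=0): fault-free N0=0, N1=1, N2=1, N3=0, N4=0, N5=1 → 1; observed 1. Eliminates N5 stuck-at-0.
Only N0 stuck-at-1 is consistent with every test.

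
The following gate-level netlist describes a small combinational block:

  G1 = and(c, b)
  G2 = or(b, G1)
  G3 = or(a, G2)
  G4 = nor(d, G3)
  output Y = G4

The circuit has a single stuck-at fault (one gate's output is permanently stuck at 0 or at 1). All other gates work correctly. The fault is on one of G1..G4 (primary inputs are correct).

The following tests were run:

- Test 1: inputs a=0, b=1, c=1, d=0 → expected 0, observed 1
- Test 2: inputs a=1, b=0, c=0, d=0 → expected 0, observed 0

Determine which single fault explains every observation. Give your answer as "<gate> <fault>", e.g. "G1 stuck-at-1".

Fault-free values for test 1 (a=0, b=1, c=1, d=0): G1=1, G2=1, G3=1, G4=0, giving Y=0. Observed 1.
Test 1: faults giving observed 1 are {G2 stuck-at-0, G3 stuck-at-0, G4 stuck-at-1}.
Test 2 (a=1, b=0, c=0, d=0): fault-free G1=0, G2=0, G3=1, G4=0 → 0; observed 0. Eliminates G3 stuck-at-0, G4 stuck-at-1.
Only G2 stuck-at-0 is consistent with every test.

G2 stuck-at-0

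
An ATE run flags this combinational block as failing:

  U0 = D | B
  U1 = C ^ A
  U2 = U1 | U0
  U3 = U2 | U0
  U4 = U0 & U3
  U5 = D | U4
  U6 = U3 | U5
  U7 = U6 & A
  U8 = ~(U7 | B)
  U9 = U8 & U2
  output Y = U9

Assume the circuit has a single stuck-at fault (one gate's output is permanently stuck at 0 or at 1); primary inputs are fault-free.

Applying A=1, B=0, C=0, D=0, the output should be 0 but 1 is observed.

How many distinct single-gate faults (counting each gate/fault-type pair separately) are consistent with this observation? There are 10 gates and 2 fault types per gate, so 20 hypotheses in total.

5

Fault-free: U0=0, U1=1, U2=1, U3=1, U4=0, U5=0, U6=1, U7=1, U8=0, U9=0 → 0. Observed 1.
  U0: none of the 2 fault types match ✗
  U1: none of the 2 fault types match ✗
  U2: none of the 2 fault types match ✗
  U3: stuck-at-0 ✓; others ✗
  U4: none of the 2 fault types match ✗
  U5: none of the 2 fault types match ✗
  U6: stuck-at-0 ✓; others ✗
  U7: stuck-at-0 ✓; others ✗
  U8: stuck-at-1 ✓; others ✗
  U9: stuck-at-1 ✓; others ✗
Consistent faults: {U3 stuck-at-0, U6 stuck-at-0, U7 stuck-at-0, U8 stuck-at-1, U9 stuck-at-1} — 5 in all.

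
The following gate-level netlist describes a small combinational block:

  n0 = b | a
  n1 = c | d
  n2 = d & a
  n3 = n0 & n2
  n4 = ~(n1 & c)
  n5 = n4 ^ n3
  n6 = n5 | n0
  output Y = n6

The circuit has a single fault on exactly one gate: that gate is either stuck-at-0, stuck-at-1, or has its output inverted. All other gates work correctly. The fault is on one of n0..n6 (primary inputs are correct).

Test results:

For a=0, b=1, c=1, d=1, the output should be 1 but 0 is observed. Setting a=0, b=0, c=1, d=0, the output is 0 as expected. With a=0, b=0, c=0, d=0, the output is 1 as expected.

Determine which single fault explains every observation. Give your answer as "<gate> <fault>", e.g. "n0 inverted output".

n0 stuck-at-0

Fault-free values for test 1 (a=0, b=1, c=1, d=1): n0=1, n1=1, n2=0, n3=0, n4=0, n5=0, n6=1, giving Y=1. Observed 0.
Test 1: faults giving observed 0 are {n0 stuck-at-0, n0 inverted output, n6 stuck-at-0, n6 inverted output}.
Test 2 (a=0, b=0, c=1, d=0): fault-free n0=0, n1=1, n2=0, n3=0, n4=0, n5=0, n6=0 → 0; observed 0. Eliminates n0 inverted output, n6 inverted output.
Test 3 (a=0, b=0, c=0, d=0): fault-free n0=0, n1=0, n2=0, n3=0, n4=1, n5=1, n6=1 → 1; observed 1. Eliminates n6 stuck-at-0.
Only n0 stuck-at-0 is consistent with every test.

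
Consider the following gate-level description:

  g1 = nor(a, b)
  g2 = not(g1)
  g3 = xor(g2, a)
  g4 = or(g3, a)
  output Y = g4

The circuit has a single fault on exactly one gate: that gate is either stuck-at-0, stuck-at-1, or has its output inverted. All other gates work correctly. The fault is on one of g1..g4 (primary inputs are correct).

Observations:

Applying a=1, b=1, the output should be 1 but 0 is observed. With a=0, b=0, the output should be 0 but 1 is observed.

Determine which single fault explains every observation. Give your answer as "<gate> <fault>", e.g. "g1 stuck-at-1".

Fault-free values for test 1 (a=1, b=1): g1=0, g2=1, g3=0, g4=1, giving Y=1. Observed 0.
Test 1: faults giving observed 0 are {g4 stuck-at-0, g4 inverted output}.
Test 2 (a=0, b=0): fault-free g1=1, g2=0, g3=0, g4=0 → 0; observed 1. Eliminates g4 stuck-at-0.
Only g4 inverted output is consistent with every test.

g4 inverted output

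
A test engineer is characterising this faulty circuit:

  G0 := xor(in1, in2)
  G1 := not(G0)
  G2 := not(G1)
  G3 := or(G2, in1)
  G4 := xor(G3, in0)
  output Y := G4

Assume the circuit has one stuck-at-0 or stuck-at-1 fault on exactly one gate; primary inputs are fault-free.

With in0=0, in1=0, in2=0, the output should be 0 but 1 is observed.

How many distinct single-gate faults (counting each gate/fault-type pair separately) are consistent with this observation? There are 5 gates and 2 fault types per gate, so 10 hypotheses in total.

Fault-free: G0=0, G1=1, G2=0, G3=0, G4=0 → 0. Observed 1.
  G0 stuck-at-0: output 0 ✗
  G0 stuck-at-1: output 1 ✓
  G1 stuck-at-0: output 1 ✓
  G1 stuck-at-1: output 0 ✗
  G2 stuck-at-0: output 0 ✗
  G2 stuck-at-1: output 1 ✓
  G3 stuck-at-0: output 0 ✗
  G3 stuck-at-1: output 1 ✓
  G4 stuck-at-0: output 0 ✗
  G4 stuck-at-1: output 1 ✓
Consistent faults: {G0 stuck-at-1, G1 stuck-at-0, G2 stuck-at-1, G3 stuck-at-1, G4 stuck-at-1} — 5 in all.

5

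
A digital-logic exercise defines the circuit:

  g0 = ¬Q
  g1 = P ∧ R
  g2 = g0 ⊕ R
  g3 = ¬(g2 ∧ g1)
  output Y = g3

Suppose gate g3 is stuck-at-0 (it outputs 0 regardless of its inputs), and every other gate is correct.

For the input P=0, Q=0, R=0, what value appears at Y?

Propagate with g3 forced: g0=1, g1=0, g2=1, g3=0 [stuck-at-0].
So Y = 0. (Without the fault it would be 1.)

0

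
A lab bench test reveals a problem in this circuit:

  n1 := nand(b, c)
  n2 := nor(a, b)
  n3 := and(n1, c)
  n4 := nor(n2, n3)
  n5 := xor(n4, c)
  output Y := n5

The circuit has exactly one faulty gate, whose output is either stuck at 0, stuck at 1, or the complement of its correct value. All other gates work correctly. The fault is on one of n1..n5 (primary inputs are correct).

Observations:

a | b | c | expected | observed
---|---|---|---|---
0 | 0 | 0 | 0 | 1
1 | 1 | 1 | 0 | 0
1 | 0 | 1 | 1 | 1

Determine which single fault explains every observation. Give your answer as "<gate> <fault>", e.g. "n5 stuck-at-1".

n2 stuck-at-0

Fault-free values for test 1 (a=0, b=0, c=0): n1=1, n2=1, n3=0, n4=0, n5=0, giving Y=0. Observed 1.
Test 1: faults giving observed 1 are {n2 stuck-at-0, n2 inverted output, n4 stuck-at-1, n4 inverted output, n5 stuck-at-1, n5 inverted output}.
Test 2 (a=1, b=1, c=1): fault-free n1=0, n2=0, n3=0, n4=1, n5=0 → 0; observed 0. Eliminates n2 inverted output, n4 inverted output, n5 stuck-at-1, n5 inverted output.
Test 3 (a=1, b=0, c=1): fault-free n1=1, n2=0, n3=1, n4=0, n5=1 → 1; observed 1. Eliminates n4 stuck-at-1.
Only n2 stuck-at-0 is consistent with every test.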